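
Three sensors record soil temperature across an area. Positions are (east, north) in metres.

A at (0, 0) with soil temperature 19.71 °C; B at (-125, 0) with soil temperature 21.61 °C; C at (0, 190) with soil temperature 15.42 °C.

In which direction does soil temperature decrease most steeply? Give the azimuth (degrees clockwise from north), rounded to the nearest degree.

034°

∂T/∂x = (21.61 − 19.71) / (-125 − 0) = -0.01520
∂T/∂y = (15.42 − 19.71) / (190 − 0) = -0.02258
Steepest decrease is along −∇f: components (+0.01520 E, +0.02258 N).
Azimuth = atan2(+0.01520, +0.02258) = 33.9° ≈ 034°.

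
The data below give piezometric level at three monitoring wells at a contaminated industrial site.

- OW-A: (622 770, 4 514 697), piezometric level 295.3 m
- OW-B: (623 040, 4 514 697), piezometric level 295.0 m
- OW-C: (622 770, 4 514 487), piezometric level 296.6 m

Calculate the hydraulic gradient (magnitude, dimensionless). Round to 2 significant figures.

∂h/∂x = (295.0 − 295.3) / (623040 − 622770) = -0.001111
∂h/∂y = (296.6 − 295.3) / (4514487 − 4514697) = -0.006190
|∇h| = √(-0.001111² + -0.006190²) = 0.006289

0.0063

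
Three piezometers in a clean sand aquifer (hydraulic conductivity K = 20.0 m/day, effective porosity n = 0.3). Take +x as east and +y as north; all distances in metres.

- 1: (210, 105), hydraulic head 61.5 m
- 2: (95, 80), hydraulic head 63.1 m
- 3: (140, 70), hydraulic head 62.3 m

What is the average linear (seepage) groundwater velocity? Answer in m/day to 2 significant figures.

1.2 m/day

With h = a·x + b·y + c and 1 as origin, the differences give:
  (-115)·a + (-25)·b = +1.6
  (-70)·a + (-35)·b = +0.8
Eliminate b (×(-35) and ×(-25), subtract): 2275·a = -36.00 → a = ∂h/∂x = -0.01582
Back-substitute: b = ∂h/∂y = +0.008791.
|∇h| = √(-0.01582² + 0.008791²) = 0.0181
Seepage velocity v = K·i/n = 20.0 × 0.0181 / 0.3 = 1.207 m/day.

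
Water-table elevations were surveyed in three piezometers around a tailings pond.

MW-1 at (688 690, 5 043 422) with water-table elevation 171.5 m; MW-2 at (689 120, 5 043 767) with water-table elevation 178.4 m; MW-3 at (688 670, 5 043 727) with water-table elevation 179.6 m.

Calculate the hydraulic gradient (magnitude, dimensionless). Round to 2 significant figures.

0.027

Differences from MW-1: to MW-2 (Δx, Δy, Δh) = (430, 345, +6.9); to MW-3 = (-20, 305, +8.1).
Solve a·Δx + b·Δy = Δh: det = 430·305 − (-20)·345 = 138050.
∂h/∂x = [(+6.9)·305 − (+8.1)·345] / 138050 = -0.004998
∂h/∂y = [430·(+8.1) − (-20)·(+6.9)] / 138050 = +0.02623
|∇h| = √(-0.004998² + 0.02623²) = 0.0267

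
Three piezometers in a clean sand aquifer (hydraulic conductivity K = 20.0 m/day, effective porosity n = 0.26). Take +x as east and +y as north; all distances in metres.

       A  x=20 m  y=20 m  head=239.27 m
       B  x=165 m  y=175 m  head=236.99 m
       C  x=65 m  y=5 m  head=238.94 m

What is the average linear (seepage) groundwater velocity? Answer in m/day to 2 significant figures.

Differences from A: to B (Δx, Δy, Δh) = (145, 155, -2.28); to C = (45, -15, -0.33).
Solve a·Δx + b·Δy = Δh: det = 145·(-15) − 45·155 = -9150.
∂h/∂x = [(-2.28)·(-15) − (-0.33)·155] / -9150 = -0.009328
∂h/∂y = [145·(-0.33) − 45·(-2.28)] / -9150 = -0.005984
|∇h| = √(-0.009328² + -0.005984²) = 0.01108
Seepage velocity v = K·i/n = 20.0 × 0.01108 / 0.26 = 0.8523 m/day.

0.85 m/day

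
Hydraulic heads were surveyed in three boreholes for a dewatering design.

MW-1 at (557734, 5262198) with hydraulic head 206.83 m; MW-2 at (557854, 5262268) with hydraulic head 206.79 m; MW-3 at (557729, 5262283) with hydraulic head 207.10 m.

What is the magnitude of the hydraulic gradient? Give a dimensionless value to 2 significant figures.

0.0037

Taking MW-1 as reference: MW-2−MW-1 = (120, 70, -0.04); MW-3−MW-1 = (-5, 85, +0.27).
Determinant of the coordinate differences = 120·85 − (-5)·70 = 10550.
∂h/∂x = [(-0.04)·85 − (+0.27)·70] / 10550 = -0.002114
∂h/∂y = [120·(+0.27) − (-5)·(-0.04)] / 10550 = +0.003052
|∇h| = √(-0.002114² + 0.003052²) = 0.003713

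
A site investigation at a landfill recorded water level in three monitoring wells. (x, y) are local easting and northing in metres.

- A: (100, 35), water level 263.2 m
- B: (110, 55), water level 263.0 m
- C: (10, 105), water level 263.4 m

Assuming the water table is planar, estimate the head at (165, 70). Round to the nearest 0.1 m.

Taking A as reference: B−A = (10, 20, -0.2); C−A = (-90, 70, +0.2).
Determinant of the coordinate differences = 10·70 − (-90)·20 = 2500.
∂h/∂x = [(-0.2)·70 − (+0.2)·20] / 2500 = -0.007200
∂h/∂y = [10·(+0.2) − (-90)·(-0.2)] / 2500 = -0.006400
h(165, 70) = 263.2 + (-0.007200)·(65) + (-0.006400)·(35) = 263.2 -0.468 -0.224 = 262.508 m.

262.5 m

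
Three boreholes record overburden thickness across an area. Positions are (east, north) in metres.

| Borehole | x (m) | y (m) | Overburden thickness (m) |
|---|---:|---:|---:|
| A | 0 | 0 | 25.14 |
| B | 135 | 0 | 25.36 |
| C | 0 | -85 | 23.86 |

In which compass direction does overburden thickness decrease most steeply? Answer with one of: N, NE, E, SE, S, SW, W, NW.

S

∂d/∂x = (25.36 − 25.14) / (135 − 0) = +0.001630
∂d/∂y = (23.86 − 25.14) / (-85 − 0) = +0.01506
Steepest decrease is along −∇f = (-0.001630 E, -0.01506 N) → south.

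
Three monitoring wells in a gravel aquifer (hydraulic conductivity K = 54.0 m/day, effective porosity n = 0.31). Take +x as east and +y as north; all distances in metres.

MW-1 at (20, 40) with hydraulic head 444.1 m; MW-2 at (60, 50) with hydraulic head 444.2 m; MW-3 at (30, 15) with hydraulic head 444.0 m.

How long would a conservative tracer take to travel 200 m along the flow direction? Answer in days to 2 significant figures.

240 days

Taking MW-1 as reference: MW-2−MW-1 = (40, 10, +0.1); MW-3−MW-1 = (10, -25, -0.1).
Solve a·Δx + b·Δy = Δh: det = 40·(-25) − 10·10 = -1100.
∂h/∂x = [(+0.1)·(-25) − (-0.1)·10] / -1100 = +0.001364
∂h/∂y = [40·(-0.1) − 10·(+0.1)] / -1100 = +0.004545
|∇h| = √(0.001364² + 0.004545²) = 0.004745
Seepage velocity v = K·i/n = 54.0 × 0.004745 / 0.31 = 0.8265 m/day.
t = 200 / 0.8265 = 242 days.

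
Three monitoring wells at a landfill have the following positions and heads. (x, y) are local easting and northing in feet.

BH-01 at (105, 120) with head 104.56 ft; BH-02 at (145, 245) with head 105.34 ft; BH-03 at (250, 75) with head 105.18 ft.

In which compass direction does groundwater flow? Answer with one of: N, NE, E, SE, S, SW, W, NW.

SW

Taking BH-01 as reference: BH-02−BH-01 = (40, 125, +0.78); BH-03−BH-01 = (145, -45, +0.62).
Determinant of the coordinate differences = 40·(-45) − 145·125 = -19925.
∂h/∂x = [(+0.78)·(-45) − (+0.62)·125] / -19925 = +0.005651
∂h/∂y = [40·(+0.62) − 145·(+0.78)] / -19925 = +0.004432
Flow = −∇h = (-0.005651 east, -0.004432 north), which points southwest.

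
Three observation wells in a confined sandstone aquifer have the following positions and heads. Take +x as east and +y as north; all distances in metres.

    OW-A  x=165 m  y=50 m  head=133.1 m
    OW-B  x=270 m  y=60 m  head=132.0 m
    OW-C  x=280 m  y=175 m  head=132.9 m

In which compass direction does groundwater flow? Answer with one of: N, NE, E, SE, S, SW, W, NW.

Taking OW-A as reference: OW-B−OW-A = (105, 10, -1.1); OW-C−OW-A = (115, 125, -0.2).
Determinant of the coordinate differences = 105·125 − 115·10 = 11975.
∂h/∂x = [(-1.1)·125 − (-0.2)·10] / 11975 = -0.01132
∂h/∂y = [105·(-0.2) − 115·(-1.1)] / 11975 = +0.008810
Flow = −∇h = (+0.01132 east, -0.008810 north), which points southeast.

SE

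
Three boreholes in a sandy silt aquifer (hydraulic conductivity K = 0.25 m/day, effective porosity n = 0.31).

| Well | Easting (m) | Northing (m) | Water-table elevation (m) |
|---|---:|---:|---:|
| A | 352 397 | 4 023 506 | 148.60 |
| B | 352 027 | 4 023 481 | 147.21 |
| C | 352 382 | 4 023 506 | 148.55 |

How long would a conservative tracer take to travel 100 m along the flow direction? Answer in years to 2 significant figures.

48 years

Three-point gradient (reference A): Δ to B = (-370, -25, -1.39), Δ to C = (-15, 0, -0.05).
∂h/∂x = +0.003333, ∂h/∂y = +0.006267 (det = -375).
|∇h| = √(0.003333² + 0.006267²) = 0.007098
Seepage velocity v = K·i/n = 0.25 × 0.007098 / 0.31 = 0.005724 m/day.
t = 100 / 0.005724 = 1.747e+04 days = 47.8 years.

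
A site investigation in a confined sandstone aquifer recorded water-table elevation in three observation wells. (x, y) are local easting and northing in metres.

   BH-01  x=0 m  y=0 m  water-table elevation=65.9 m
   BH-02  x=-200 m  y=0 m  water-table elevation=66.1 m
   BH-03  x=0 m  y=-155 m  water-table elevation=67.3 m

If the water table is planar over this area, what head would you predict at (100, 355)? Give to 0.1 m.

∂h/∂x = (66.1 − 65.9) / (-200 − 0) = -0.0010000
∂h/∂y = (67.3 − 65.9) / (-155 − 0) = -0.009032
h(100, 355) = 65.9 + (-0.0010000)·(100) + (-0.009032)·(355) = 65.9 -0.100 -3.206 = 62.594 m.

62.6 m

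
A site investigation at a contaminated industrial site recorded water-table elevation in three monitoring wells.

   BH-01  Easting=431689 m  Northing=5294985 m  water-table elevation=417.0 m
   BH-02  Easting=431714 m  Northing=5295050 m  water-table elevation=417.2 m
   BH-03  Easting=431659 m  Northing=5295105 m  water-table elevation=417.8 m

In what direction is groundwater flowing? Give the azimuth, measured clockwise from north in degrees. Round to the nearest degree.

133°

Differences from BH-01: to BH-02 (Δx, Δy, Δh) = (25, 65, +0.2); to BH-03 = (-30, 120, +0.8).
Determinant of the coordinate differences = 25·120 − (-30)·65 = 4950.
∂h/∂x = [(+0.2)·120 − (+0.8)·65] / 4950 = -0.005657
∂h/∂y = [25·(+0.8) − (-30)·(+0.2)] / 4950 = +0.005253
Flow direction (−∇h) has components (+0.005657 E, -0.005253 N).
Azimuth = atan2(E, N) = atan2(+0.005657, -0.005253) = 132.9° ≈ 133°.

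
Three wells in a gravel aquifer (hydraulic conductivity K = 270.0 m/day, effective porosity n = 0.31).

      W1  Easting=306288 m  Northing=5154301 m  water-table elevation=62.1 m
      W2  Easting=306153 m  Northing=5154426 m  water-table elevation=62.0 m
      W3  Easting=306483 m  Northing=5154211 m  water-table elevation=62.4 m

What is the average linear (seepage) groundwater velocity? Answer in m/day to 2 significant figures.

2.5 m/day

Differences from W1: to W2 (Δx, Δy, Δh) = (-135, 125, -0.1); to W3 = (195, -90, +0.3).
Determinant of the coordinate differences = (-135)·(-90) − 195·125 = -12225.
∂h/∂x = [(-0.1)·(-90) − (+0.3)·125] / -12225 = +0.002331
∂h/∂y = [(-135)·(+0.3) − 195·(-0.1)] / -12225 = +0.001718
|∇h| = √(0.002331² + 0.001718²) = 0.002896
Seepage velocity v = K·i/n = 270.0 × 0.002896 / 0.31 = 2.522 m/day.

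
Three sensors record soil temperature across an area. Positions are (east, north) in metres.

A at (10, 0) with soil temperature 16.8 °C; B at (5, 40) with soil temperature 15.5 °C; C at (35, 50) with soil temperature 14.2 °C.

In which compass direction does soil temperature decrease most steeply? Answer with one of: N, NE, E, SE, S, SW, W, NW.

Taking A as reference: B−A = (-5, 40, -1.3); C−A = (25, 50, -2.6).
Solve a·Δx + b·Δy = ΔT: det = (-5)·50 − 25·40 = -1250.
∂T/∂x = [(-1.3)·50 − (-2.6)·40] / -1250 = -0.03120
∂T/∂y = [(-5)·(-2.6) − 25·(-1.3)] / -1250 = -0.03640
Steepest decrease is along −∇f = (+0.03120 E, +0.03640 N) → northeast.

NE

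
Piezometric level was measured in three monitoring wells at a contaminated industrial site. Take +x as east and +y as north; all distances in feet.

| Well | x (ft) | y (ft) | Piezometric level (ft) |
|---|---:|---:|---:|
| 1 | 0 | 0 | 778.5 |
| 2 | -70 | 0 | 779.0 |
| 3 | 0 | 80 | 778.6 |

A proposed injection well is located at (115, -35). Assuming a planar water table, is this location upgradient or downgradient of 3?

∂h/∂x = (779.0 − 778.5) / (-70 − 0) = -0.007143
∂h/∂y = (778.6 − 778.5) / (80 − 0) = +0.001250
Head at (115, -35) = 778.5 + (-0.007143)·(115) + (+0.001250)·(-35) = 777.63 ft.
That is lower than the 778.6 ft at 3, so the point is downgradient.

downgradient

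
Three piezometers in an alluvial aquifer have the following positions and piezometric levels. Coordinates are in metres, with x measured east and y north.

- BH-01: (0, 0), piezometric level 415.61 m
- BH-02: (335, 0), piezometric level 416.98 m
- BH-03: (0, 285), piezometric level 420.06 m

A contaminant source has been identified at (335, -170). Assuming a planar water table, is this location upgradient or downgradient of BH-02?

downgradient

∂h/∂x = (416.98 − 415.61) / (335 − 0) = +0.004090
∂h/∂y = (420.06 − 415.61) / (285 − 0) = +0.01561
Head at (335, -170) = 415.61 + (+0.004090)·(335) + (+0.01561)·(-170) = 414.33 m.
That is lower than the 416.98 m at BH-02, so the point is downgradient.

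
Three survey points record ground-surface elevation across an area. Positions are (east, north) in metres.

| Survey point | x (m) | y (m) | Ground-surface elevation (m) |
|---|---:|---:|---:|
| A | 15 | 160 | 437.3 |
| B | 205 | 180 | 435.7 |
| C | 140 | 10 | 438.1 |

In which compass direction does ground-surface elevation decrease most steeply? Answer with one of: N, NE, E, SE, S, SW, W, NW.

Three-point gradient (reference A): Δ to B = (190, 20, -1.6), Δ to C = (125, -150, +0.8).
∂z/∂x = -0.007226, ∂z/∂y = -0.01135 (det = -31000).
Steepest decrease is along −∇f = (+0.007226 E, +0.01135 N) → northeast.

NE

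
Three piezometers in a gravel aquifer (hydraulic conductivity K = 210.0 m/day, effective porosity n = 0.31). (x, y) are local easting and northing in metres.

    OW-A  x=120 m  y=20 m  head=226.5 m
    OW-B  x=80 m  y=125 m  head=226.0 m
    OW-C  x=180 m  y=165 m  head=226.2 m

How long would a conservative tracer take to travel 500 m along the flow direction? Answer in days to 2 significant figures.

Taking OW-A as reference: OW-B−OW-A = (-40, 105, -0.5); OW-C−OW-A = (60, 145, -0.3).
Solve a·Δx + b·Δy = Δh: det = (-40)·145 − 60·105 = -12100.
∂h/∂x = [(-0.5)·145 − (-0.3)·105] / -12100 = +0.003388
∂h/∂y = [(-40)·(-0.3) − 60·(-0.5)] / -12100 = -0.003471
|∇h| = √(0.003388² + -0.003471²) = 0.00485
Seepage velocity v = K·i/n = 210.0 × 0.00485 / 0.31 = 3.285 m/day.
t = 500 / 3.285 = 152.2 days.

150 days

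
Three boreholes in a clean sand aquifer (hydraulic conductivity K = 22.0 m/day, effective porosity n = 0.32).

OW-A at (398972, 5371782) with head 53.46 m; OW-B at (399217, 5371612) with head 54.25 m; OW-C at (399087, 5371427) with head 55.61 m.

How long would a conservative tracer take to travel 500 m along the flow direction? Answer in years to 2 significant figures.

With h = a·x + b·y + c and OW-A as origin, the differences give:
  245·a + (-170)·b = +0.79
  115·a + (-355)·b = +2.15
Eliminate b (×(-355) and ×(-170), subtract): -67425·a = 85.050 → a = ∂h/∂x = -0.001261
Back-substitute: b = ∂h/∂y = -0.006465.
|∇h| = √(-0.001261² + -0.006465²) = 0.006587
Seepage velocity v = K·i/n = 22.0 × 0.006587 / 0.32 = 0.4529 m/day.
t = 500 / 0.4529 = 1104 days = 3.02 years.

3.0 years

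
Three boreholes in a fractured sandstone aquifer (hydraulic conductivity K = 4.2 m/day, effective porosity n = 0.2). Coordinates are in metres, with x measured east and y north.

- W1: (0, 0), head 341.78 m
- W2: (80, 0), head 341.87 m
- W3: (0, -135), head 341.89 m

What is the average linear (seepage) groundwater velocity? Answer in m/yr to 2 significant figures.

11 m/yr

∂h/∂x = (341.87 − 341.78) / (80 − 0) = +0.001125
∂h/∂y = (341.89 − 341.78) / (-135 − 0) = -0.0008148
|∇h| = √(0.001125² + -0.0008148²) = 0.001389
Seepage velocity v = K·i/n = 4.2 × 0.001389 / 0.2 = 0.02917 m/day = 10.65 m/yr.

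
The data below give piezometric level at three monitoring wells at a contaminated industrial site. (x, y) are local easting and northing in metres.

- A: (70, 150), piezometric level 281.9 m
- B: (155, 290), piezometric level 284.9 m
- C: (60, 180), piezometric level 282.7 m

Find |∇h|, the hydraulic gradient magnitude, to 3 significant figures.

With h = a·x + b·y + c and A as origin, the differences give:
  85·a + 140·b = +3.0
  (-10)·a + 30·b = +0.8
Eliminate b (×30 and ×140, subtract): 3950·a = -22.00 → a = ∂h/∂x = -0.005570
Back-substitute: b = ∂h/∂y = +0.02481.
|∇h| = √(-0.005570² + 0.02481²) = 0.02543

0.0254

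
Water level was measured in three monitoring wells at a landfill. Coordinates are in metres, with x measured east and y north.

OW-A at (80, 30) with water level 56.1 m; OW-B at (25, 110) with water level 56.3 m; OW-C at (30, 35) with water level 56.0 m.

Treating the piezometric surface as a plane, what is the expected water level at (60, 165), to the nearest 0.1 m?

56.6 m

Differences from OW-A: to OW-B (Δx, Δy, Δh) = (-55, 80, +0.2); to OW-C = (-50, 5, -0.1).
Determinant of the coordinate differences = (-55)·5 − (-50)·80 = 3725.
∂h/∂x = [(+0.2)·5 − (-0.1)·80] / 3725 = +0.002416
∂h/∂y = [(-55)·(-0.1) − (-50)·(+0.2)] / 3725 = +0.004161
h(60, 165) = 56.1 + (+0.002416)·(-20) + (+0.004161)·(135) = 56.1 -0.048 +0.562 = 56.613 m.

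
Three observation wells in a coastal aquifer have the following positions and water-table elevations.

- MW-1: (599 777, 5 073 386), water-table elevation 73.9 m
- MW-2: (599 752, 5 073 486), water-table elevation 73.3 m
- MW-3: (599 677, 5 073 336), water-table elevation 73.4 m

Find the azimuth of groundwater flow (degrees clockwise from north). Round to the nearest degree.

301°

With h = a·x + b·y + c and MW-1 as origin, the differences give:
  (-25)·a + 100·b = -0.6
  (-100)·a + (-50)·b = -0.5
Eliminate b (×(-50) and ×100, subtract): 11250·a = 80.00 → a = ∂h/∂x = +0.007111
Back-substitute: b = ∂h/∂y = -0.004222.
Flow direction (−∇h) has components (-0.007111 E, +0.004222 N).
Azimuth = atan2(E, N) = atan2(-0.007111, +0.004222) = 300.7° ≈ 301°.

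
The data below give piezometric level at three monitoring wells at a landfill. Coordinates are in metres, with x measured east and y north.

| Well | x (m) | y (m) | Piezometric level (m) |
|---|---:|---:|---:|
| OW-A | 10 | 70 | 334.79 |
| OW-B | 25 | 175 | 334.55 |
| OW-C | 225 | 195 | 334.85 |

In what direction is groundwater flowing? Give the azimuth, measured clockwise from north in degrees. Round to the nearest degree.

Differences from OW-A: to OW-B (Δx, Δy, Δh) = (15, 105, -0.24); to OW-C = (215, 125, +0.06).
Determinant of the coordinate differences = 15·125 − 215·105 = -20700.
∂h/∂x = [(-0.24)·125 − (+0.06)·105] / -20700 = +0.001754
∂h/∂y = [15·(+0.06) − 215·(-0.24)] / -20700 = -0.002536
Flow direction (−∇h) has components (-0.001754 E, +0.002536 N).
Azimuth = atan2(E, N) = atan2(-0.001754, +0.002536) = 325.3° ≈ 325°.

325°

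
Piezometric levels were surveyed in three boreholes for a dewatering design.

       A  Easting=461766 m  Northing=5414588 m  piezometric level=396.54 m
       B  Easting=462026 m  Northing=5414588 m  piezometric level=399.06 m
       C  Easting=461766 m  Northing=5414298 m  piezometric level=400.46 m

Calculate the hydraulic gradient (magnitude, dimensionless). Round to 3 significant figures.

∂h/∂x = (399.06 − 396.54) / (462026 − 461766) = +0.009692
∂h/∂y = (400.46 − 396.54) / (5414298 − 5414588) = -0.01352
|∇h| = √(0.009692² + -0.01352²) = 0.01664

0.0166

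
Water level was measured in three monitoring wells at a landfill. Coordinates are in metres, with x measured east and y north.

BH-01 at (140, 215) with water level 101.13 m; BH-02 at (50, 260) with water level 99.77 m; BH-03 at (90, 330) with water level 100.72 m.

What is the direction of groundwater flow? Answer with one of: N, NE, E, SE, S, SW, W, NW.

Three-point gradient (reference BH-01): Δ to BH-02 = (-90, 45, -1.36), Δ to BH-03 = (-50, 115, -0.41).
∂h/∂x = +0.01703, ∂h/∂y = +0.003840 (det = -8100).
Flow = −∇h = (-0.01703 east, -0.003840 north), which points west.

W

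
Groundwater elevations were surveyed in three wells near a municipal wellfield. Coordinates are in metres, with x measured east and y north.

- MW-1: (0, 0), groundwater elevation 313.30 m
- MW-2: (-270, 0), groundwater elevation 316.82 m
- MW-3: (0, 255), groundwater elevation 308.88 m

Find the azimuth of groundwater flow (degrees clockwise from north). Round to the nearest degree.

∂h/∂x = (316.82 − 313.30) / (-270 − 0) = -0.01304
∂h/∂y = (308.88 − 313.30) / (255 − 0) = -0.01733
Flow direction (−∇h) has components (+0.01304 E, +0.01733 N).
Azimuth = atan2(E, N) = atan2(+0.01304, +0.01733) = 36.9° ≈ 037°.

037°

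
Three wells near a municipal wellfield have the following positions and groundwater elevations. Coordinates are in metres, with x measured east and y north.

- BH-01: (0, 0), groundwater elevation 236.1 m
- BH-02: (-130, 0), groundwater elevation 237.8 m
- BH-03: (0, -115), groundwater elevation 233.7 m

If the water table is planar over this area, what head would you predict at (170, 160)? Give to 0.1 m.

237.2 m

∂h/∂x = (237.8 − 236.1) / (-130 − 0) = -0.01308
∂h/∂y = (233.7 − 236.1) / (-115 − 0) = +0.02087
h(170, 160) = 236.1 + (-0.01308)·(170) + (+0.02087)·(160) = 236.1 -2.223 +3.339 = 237.216 m.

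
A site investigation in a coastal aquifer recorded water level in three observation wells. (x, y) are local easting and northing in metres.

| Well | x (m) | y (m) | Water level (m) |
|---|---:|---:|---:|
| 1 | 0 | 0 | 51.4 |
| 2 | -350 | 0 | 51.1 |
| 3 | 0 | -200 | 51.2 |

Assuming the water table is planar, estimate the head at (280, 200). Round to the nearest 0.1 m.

51.8 m

∂h/∂x = (51.1 − 51.4) / (-350 − 0) = +0.0008571
∂h/∂y = (51.2 − 51.4) / (-200 − 0) = +0.0010000
h(280, 200) = 51.4 + (+0.0008571)·(280) + (+0.0010000)·(200) = 51.4 +0.240 +0.200 = 51.840 m.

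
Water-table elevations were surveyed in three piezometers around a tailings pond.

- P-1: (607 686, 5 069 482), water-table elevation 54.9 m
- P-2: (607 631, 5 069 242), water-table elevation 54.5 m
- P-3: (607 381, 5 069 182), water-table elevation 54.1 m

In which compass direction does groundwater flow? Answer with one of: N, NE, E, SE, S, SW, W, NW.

SW

Taking P-1 as reference: P-2−P-1 = (-55, -240, -0.4); P-3−P-1 = (-305, -300, -0.8).
Determinant of the coordinate differences = (-55)·(-300) − (-305)·(-240) = -56700.
∂h/∂x = [(-0.4)·(-300) − (-0.8)·(-240)] / -56700 = +0.001270
∂h/∂y = [(-55)·(-0.8) − (-305)·(-0.4)] / -56700 = +0.001376
Flow = −∇h = (-0.001270 east, -0.001376 north), which points southwest.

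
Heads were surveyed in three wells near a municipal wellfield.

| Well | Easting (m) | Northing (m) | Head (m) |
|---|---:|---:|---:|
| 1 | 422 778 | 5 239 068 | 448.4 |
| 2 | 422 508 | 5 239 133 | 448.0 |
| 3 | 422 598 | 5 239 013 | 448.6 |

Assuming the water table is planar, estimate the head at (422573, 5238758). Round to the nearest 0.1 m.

Differences from 1: to 2 (Δx, Δy, Δh) = (-270, 65, -0.4); to 3 = (-180, -55, +0.2).
Solve a·Δx + b·Δy = Δh: det = (-270)·(-55) − (-180)·65 = 26550.
∂h/∂x = [(-0.4)·(-55) − (+0.2)·65] / 26550 = +0.0003390
∂h/∂y = [(-270)·(+0.2) − (-180)·(-0.4)] / 26550 = -0.004746
h(422573, 5238758) = 448.4 + (+0.0003390)·(-205) + (-0.004746)·(-310) = 448.4 -0.069 +1.471 = 449.802 m.

449.8 m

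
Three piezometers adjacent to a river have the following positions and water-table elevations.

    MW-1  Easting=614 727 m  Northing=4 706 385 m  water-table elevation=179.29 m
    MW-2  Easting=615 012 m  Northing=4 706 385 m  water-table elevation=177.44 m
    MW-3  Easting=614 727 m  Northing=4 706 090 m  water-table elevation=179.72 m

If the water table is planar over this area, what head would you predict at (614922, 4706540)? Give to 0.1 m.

∂h/∂x = (177.44 − 179.29) / (615012 − 614727) = -0.006491
∂h/∂y = (179.72 − 179.29) / (4706090 − 4706385) = -0.001458
h(614922, 4706540) = 179.29 + (-0.006491)·(195) + (-0.001458)·(155) = 179.29 -1.266 -0.226 = 177.798 m.

177.8 m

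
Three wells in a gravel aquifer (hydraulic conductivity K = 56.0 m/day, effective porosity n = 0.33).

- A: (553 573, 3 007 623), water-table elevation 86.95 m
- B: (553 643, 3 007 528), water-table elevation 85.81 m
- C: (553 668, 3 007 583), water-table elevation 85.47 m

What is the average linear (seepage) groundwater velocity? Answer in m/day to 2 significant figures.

2.6 m/day

Differences from A: to B (Δx, Δy, Δh) = (70, -95, -1.14); to C = (95, -40, -1.48).
Determinant of the coordinate differences = 70·(-40) − 95·(-95) = 6225.
∂h/∂x = [(-1.14)·(-40) − (-1.48)·(-95)] / 6225 = -0.01526
∂h/∂y = [70·(-1.48) − 95·(-1.14)] / 6225 = +0.0007550
|∇h| = √(-0.01526² + 0.0007550²) = 0.01528
Seepage velocity v = K·i/n = 56.0 × 0.01528 / 0.33 = 2.593 m/day.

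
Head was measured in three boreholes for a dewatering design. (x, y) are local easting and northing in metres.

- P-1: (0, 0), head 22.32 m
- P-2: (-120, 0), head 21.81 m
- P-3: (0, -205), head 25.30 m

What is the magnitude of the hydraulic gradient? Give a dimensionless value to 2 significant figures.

∂h/∂x = (21.81 − 22.32) / (-120 − 0) = +0.004250
∂h/∂y = (25.30 − 22.32) / (-205 − 0) = -0.01454
|∇h| = √(0.004250² + -0.01454²) = 0.01515

0.015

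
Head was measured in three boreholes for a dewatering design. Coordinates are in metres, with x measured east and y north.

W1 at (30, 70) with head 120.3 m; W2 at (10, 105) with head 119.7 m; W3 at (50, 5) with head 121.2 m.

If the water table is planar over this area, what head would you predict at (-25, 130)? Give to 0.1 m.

119.0 m

Taking W1 as reference: W2−W1 = (-20, 35, -0.6); W3−W1 = (20, -65, +0.9).
Solve a·Δx + b·Δy = Δh: det = (-20)·(-65) − 20·35 = 600.
∂h/∂x = [(-0.6)·(-65) − (+0.9)·35] / 600 = +0.01250
∂h/∂y = [(-20)·(+0.9) − 20·(-0.6)] / 600 = -0.01000
h(-25, 130) = 120.3 + (+0.01250)·(-55) + (-0.01000)·(60) = 120.3 -0.687 -0.600 = 119.013 m.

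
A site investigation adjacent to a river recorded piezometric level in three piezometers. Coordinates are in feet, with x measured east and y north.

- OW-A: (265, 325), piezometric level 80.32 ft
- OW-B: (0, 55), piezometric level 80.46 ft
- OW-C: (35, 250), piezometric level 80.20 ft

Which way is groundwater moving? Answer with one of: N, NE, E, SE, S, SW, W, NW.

Differences from OW-A: to OW-B (Δx, Δy, Δh) = (-265, -270, +0.14); to OW-C = (-230, -75, -0.12).
Determinant of the coordinate differences = (-265)·(-75) − (-230)·(-270) = -42225.
∂h/∂x = [(+0.14)·(-75) − (-0.12)·(-270)] / -42225 = +0.001016
∂h/∂y = [(-265)·(-0.12) − (-230)·(+0.14)] / -42225 = -0.001516
Flow = −∇h = (-0.001016 east, +0.001516 north), which points northwest.

NW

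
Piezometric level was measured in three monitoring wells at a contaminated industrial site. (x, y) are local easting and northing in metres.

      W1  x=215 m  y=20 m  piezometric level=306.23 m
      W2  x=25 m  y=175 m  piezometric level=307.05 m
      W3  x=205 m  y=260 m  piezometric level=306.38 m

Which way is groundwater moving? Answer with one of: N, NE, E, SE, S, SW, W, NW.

With h = a·x + b·y + c and W1 as origin, the differences give:
  (-190)·a + 155·b = +0.82
  (-10)·a + 240·b = +0.15
Eliminate b (×240 and ×155, subtract): -44050·a = 173.550 → a = ∂h/∂x = -0.003940
Back-substitute: b = ∂h/∂y = +0.0004608.
Flow = −∇h = (+0.003940 east, -0.0004608 north), which points east.

E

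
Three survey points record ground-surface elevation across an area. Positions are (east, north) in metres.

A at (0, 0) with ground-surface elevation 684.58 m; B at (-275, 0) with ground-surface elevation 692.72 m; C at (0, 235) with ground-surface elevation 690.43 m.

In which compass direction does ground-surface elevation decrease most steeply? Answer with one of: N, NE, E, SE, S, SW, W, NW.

∂z/∂x = (692.72 − 684.58) / (-275 − 0) = -0.02960
∂z/∂y = (690.43 − 684.58) / (235 − 0) = +0.02489
Steepest decrease is along −∇f = (+0.02960 E, -0.02489 N) → southeast.

SE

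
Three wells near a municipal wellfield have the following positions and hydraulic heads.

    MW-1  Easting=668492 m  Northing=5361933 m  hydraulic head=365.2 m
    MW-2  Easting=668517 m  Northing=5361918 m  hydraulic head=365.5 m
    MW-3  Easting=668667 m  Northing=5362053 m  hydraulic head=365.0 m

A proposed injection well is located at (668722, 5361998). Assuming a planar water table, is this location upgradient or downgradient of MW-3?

upgradient

Taking MW-1 as reference: MW-2−MW-1 = (25, -15, +0.3); MW-3−MW-1 = (175, 120, -0.2).
Solve a·Δx + b·Δy = Δh: det = 25·120 − 175·(-15) = 5625.
∂h/∂x = [(+0.3)·120 − (-0.2)·(-15)] / 5625 = +0.005867
∂h/∂y = [25·(-0.2) − 175·(+0.3)] / 5625 = -0.01022
Head at (668722, 5361998) = 365.2 + (+0.005867)·(230) + (-0.01022)·(65) = 365.88 m.
That is higher than the 365.0 m at MW-3, so the point is upgradient.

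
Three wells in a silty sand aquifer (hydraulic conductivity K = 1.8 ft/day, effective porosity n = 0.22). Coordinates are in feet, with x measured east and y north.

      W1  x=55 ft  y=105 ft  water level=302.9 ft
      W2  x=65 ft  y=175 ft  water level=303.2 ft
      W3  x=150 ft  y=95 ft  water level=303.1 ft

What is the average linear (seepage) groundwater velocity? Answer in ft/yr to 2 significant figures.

With h = a·x + b·y + c and W1 as origin, the differences give:
  10·a + 70·b = +0.3
  95·a + (-10)·b = +0.2
Eliminate b (×(-10) and ×70, subtract): -6750·a = -17.00 → a = ∂h/∂x = +0.002519
Back-substitute: b = ∂h/∂y = +0.003926.
|∇h| = √(0.002519² + 0.003926²) = 0.004665
Seepage velocity v = K·i/n = 1.8 × 0.004665 / 0.22 = 0.03817 ft/day = 13.94 ft/yr.

14 ft/yr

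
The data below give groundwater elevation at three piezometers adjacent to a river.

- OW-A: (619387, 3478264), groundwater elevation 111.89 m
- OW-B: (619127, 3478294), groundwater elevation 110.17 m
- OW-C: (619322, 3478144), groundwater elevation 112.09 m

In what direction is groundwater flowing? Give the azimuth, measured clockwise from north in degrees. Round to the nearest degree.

309°

Differences from OW-A: to OW-B (Δx, Δy, Δh) = (-260, 30, -1.72); to OW-C = (-65, -120, +0.20).
Solve a·Δx + b·Δy = Δh: det = (-260)·(-120) − (-65)·30 = 33150.
∂h/∂x = [(-1.72)·(-120) − (+0.20)·30] / 33150 = +0.006045
∂h/∂y = [(-260)·(+0.20) − (-65)·(-1.72)] / 33150 = -0.004941
Flow direction (−∇h) has components (-0.006045 E, +0.004941 N).
Azimuth = atan2(E, N) = atan2(-0.006045, +0.004941) = 309.3° ≈ 309°.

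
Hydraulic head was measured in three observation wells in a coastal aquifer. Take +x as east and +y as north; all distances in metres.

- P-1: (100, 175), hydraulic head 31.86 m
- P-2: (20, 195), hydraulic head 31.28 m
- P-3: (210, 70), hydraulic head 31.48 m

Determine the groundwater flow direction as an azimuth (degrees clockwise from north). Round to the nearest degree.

216°

Differences from P-1: to P-2 (Δx, Δy, Δh) = (-80, 20, -0.58); to P-3 = (110, -105, -0.38).
Determinant of the coordinate differences = (-80)·(-105) − 110·20 = 6200.
∂h/∂x = [(-0.58)·(-105) − (-0.38)·20] / 6200 = +0.01105
∂h/∂y = [(-80)·(-0.38) − 110·(-0.58)] / 6200 = +0.01519
Flow direction (−∇h) has components (-0.01105 E, -0.01519 N).
Azimuth = atan2(E, N) = atan2(-0.01105, -0.01519) = 216.0° ≈ 216°.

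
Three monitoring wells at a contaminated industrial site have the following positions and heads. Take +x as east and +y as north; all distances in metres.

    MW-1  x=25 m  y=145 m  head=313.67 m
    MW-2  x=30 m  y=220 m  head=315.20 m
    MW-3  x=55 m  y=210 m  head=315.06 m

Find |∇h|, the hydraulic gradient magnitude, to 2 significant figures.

Three-point gradient (reference MW-1): Δ to MW-2 = (5, 75, +1.53), Δ to MW-3 = (30, 65, +1.39).
∂h/∂x = +0.002494, ∂h/∂y = +0.02023 (det = -1925).
|∇h| = √(0.002494² + 0.02023²) = 0.02038

0.020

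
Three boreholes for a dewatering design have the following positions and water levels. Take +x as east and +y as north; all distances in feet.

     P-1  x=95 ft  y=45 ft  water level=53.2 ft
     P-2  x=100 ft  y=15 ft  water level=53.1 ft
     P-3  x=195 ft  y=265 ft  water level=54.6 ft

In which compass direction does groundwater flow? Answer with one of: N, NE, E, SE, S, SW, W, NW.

SW

Taking P-1 as reference: P-2−P-1 = (5, -30, -0.1); P-3−P-1 = (100, 220, +1.4).
Solve a·Δx + b·Δy = Δh: det = 5·220 − 100·(-30) = 4100.
∂h/∂x = [(-0.1)·220 − (+1.4)·(-30)] / 4100 = +0.004878
∂h/∂y = [5·(+1.4) − 100·(-0.1)] / 4100 = +0.004146
Flow = −∇h = (-0.004878 east, -0.004146 north), which points southwest.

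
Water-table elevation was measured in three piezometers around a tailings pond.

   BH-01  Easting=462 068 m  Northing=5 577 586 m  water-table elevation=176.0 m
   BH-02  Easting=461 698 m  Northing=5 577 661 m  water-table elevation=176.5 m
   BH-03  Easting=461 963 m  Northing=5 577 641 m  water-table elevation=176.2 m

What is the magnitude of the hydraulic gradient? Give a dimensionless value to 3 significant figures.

With h = a·x + b·y + c and BH-01 as origin, the differences give:
  (-370)·a + 75·b = +0.5
  (-105)·a + 55·b = +0.2
Eliminate b (×55 and ×75, subtract): -12475·a = 12.50 → a = ∂h/∂x = -0.001002
Back-substitute: b = ∂h/∂y = +0.001723.
|∇h| = √(-0.001002² + 0.001723²) = 0.001993

0.00199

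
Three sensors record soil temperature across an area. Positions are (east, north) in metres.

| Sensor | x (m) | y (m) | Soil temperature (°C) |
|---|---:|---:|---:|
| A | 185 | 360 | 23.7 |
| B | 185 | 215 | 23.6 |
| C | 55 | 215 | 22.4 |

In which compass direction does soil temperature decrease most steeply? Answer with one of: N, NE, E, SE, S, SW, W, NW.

W

Three-point gradient (reference A): Δ to B = (0, -145, -0.1), Δ to C = (-130, -145, -1.3).
∂T/∂x = +0.009231, ∂T/∂y = +0.0006897 (det = -18850).
Steepest decrease is along −∇f = (-0.009231 E, -0.0006897 N) → west.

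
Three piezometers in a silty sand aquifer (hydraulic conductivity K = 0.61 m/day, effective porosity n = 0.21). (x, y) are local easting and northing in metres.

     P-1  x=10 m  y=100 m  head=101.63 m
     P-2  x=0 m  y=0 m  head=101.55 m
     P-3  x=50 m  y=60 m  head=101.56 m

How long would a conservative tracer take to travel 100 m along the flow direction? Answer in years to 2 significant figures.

76 years

With h = a·x + b·y + c and P-1 as origin, the differences give:
  (-10)·a + (-100)·b = -0.08
  40·a + (-40)·b = -0.07
Eliminate b (×(-40) and ×(-100), subtract): 4400·a = -3.800 → a = ∂h/∂x = -0.0008636
Back-substitute: b = ∂h/∂y = +0.0008864.
|∇h| = √(-0.0008636² + 0.0008864²) = 0.001238
Seepage velocity v = K·i/n = 0.61 × 0.001238 / 0.21 = 0.003596 m/day.
t = 100 / 0.003596 = 2.781e+04 days = 76.1 years.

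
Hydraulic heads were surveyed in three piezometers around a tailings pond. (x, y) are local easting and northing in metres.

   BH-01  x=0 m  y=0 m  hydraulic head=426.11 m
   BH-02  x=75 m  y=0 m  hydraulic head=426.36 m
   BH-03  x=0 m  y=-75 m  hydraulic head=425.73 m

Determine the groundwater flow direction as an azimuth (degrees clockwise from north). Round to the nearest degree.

213°

∂h/∂x = (426.36 − 426.11) / (75 − 0) = +0.003333
∂h/∂y = (425.73 − 426.11) / (-75 − 0) = +0.005067
Flow direction (−∇h) has components (-0.003333 E, -0.005067 N).
Azimuth = atan2(E, N) = atan2(-0.003333, -0.005067) = 213.3° ≈ 213°.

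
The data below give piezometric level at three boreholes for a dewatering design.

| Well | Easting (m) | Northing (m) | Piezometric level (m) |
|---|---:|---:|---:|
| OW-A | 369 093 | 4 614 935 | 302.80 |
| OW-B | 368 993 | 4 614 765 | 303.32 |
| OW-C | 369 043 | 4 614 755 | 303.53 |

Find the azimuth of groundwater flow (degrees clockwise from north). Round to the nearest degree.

327°

With h = a·x + b·y + c and OW-A as origin, the differences give:
  (-100)·a + (-170)·b = +0.52
  (-50)·a + (-180)·b = +0.73
Eliminate b (×(-180) and ×(-170), subtract): 9500·a = 30.500 → a = ∂h/∂x = +0.003211
Back-substitute: b = ∂h/∂y = -0.004947.
Flow direction (−∇h) has components (-0.003211 E, +0.004947 N).
Azimuth = atan2(E, N) = atan2(-0.003211, +0.004947) = 327.0° ≈ 327°.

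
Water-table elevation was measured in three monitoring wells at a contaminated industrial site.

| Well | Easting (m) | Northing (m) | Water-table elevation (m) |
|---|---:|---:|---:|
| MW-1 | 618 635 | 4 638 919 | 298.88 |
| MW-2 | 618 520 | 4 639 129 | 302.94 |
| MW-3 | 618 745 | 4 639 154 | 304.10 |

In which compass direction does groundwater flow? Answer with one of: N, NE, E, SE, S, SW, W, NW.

With h = a·x + b·y + c and MW-1 as origin, the differences give:
  (-115)·a + 210·b = +4.06
  110·a + 235·b = +5.22
Eliminate b (×235 and ×210, subtract): -50125·a = -142.100 → a = ∂h/∂x = +0.002835
Back-substitute: b = ∂h/∂y = +0.02089.
Flow = −∇h = (-0.002835 east, -0.02089 north), which points south.

S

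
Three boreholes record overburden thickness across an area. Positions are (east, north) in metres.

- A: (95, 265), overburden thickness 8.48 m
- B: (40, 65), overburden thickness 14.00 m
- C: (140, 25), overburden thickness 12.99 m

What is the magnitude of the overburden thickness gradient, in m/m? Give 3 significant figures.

0.0294 m/m

Taking A as reference: B−A = (-55, -200, +5.52); C−A = (45, -240, +4.51).
Determinant of the coordinate differences = (-55)·(-240) − 45·(-200) = 22200.
∂d/∂x = [(+5.52)·(-240) − (+4.51)·(-200)] / 22200 = -0.01905
∂d/∂y = [(-55)·(+4.51) − 45·(+5.52)] / 22200 = -0.02236
|∇f| = √(-0.01905² + -0.02236²) = 0.02937 m/m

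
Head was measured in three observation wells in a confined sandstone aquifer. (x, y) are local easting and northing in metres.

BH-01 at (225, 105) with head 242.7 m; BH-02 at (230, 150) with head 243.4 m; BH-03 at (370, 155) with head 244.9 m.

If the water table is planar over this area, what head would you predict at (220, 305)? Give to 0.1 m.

Taking BH-01 as reference: BH-02−BH-01 = (5, 45, +0.7); BH-03−BH-01 = (145, 50, +2.2).
Determinant of the coordinate differences = 5·50 − 145·45 = -6275.
∂h/∂x = [(+0.7)·50 − (+2.2)·45] / -6275 = +0.01020
∂h/∂y = [5·(+2.2) − 145·(+0.7)] / -6275 = +0.01442
h(220, 305) = 242.7 + (+0.01020)·(-5) + (+0.01442)·(200) = 242.7 -0.051 +2.884 = 245.533 m.

245.5 m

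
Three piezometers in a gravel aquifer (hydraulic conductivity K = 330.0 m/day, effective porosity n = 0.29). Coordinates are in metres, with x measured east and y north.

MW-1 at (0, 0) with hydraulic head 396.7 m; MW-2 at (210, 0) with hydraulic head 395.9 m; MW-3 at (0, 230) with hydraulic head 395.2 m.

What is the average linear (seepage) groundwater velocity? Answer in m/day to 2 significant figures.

8.6 m/day

∂h/∂x = (395.9 − 396.7) / (210 − 0) = -0.003810
∂h/∂y = (395.2 − 396.7) / (230 − 0) = -0.006522
|∇h| = √(-0.003810² + -0.006522²) = 0.007553
Seepage velocity v = K·i/n = 330.0 × 0.007553 / 0.29 = 8.595 m/day.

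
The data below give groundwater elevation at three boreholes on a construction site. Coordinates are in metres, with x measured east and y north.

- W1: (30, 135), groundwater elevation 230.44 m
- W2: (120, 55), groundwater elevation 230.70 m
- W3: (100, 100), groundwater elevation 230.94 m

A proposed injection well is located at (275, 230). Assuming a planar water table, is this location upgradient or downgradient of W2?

upgradient

Differences from W1: to W2 (Δx, Δy, Δh) = (90, -80, +0.26); to W3 = (70, -35, +0.50).
Solve a·Δx + b·Δy = Δh: det = 90·(-35) − 70·(-80) = 2450.
∂h/∂x = [(+0.26)·(-35) − (+0.50)·(-80)] / 2450 = +0.01261
∂h/∂y = [90·(+0.50) − 70·(+0.26)] / 2450 = +0.01094
Head at (275, 230) = 230.44 + (+0.01261)·(245) + (+0.01094)·(95) = 234.57 m.
That is higher than the 230.70 m at W2, so the point is upgradient.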